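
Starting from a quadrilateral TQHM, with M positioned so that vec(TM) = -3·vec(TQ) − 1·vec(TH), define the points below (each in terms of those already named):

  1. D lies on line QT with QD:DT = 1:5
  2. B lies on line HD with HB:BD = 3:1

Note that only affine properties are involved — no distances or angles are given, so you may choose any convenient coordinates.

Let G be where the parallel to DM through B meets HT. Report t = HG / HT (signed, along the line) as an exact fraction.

t = 21/23

Work in coordinates with T = (0, 0), Q = (1, 0), H = (0, 1), M = (-3, -1).
1. D lies on line QT with QD:DT = 1:5 ⇒ D = (5/6, 0)
2. B lies on line HD with HB:BD = 3:1 ⇒ B = (5/8, 1/4)
through B parallel to DM: direction (-23/6, -1); meets HT at G = (0, 2/23)
G = H + t·(T−H) with t = 21/23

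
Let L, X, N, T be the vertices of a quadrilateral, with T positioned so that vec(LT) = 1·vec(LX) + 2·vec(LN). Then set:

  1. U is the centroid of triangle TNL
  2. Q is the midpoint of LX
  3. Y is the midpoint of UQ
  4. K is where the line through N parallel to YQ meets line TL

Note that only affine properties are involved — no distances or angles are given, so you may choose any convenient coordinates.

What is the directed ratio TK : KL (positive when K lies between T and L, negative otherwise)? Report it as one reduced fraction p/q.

Work in coordinates with L = (0, 0), X = (1, 0), N = (0, 1), T = (1, 2).
1. U is the centroid of triangle TNL ⇒ U = (1/3, 1)
2. Q is the midpoint of LX ⇒ Q = (1/2, 0)
3. Y is the midpoint of UQ ⇒ Y = (5/12, 1/2)
4. K is where the line through N parallel to YQ meets line TL ⇒ K = (1/8, 1/4)
K = T + t·(L−T) with t = 7/8, so TK:KL = t:(1−t) = 7/8:1/8

TK:KL = 7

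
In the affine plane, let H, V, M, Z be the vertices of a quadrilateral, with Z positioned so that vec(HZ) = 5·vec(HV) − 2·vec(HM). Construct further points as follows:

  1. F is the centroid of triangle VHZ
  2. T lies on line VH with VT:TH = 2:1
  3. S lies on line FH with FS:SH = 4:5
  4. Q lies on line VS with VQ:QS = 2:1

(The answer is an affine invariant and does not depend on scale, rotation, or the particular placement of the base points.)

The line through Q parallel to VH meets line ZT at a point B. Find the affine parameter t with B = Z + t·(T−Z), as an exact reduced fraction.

t = 71/81

Choose coordinates H = (0, 0), V = (1, 0), M = (0, 1), Z = (5, -2).
1. F is the centroid of triangle VHZ ⇒ F = (2, -2/3)
2. T lies on line VH with VT:TH = 2:1 ⇒ T = (1/3, 0)
3. S lies on line FH with FS:SH = 4:5 ⇒ S = (10/9, -10/27)
4. Q lies on line VS with VQ:QS = 2:1 ⇒ Q = (29/27, -20/81)
through Q parallel to VH: direction (-1, 0); meets ZT at B = (221/243, -20/81)
B = Z + t·(T−Z) with t = 71/81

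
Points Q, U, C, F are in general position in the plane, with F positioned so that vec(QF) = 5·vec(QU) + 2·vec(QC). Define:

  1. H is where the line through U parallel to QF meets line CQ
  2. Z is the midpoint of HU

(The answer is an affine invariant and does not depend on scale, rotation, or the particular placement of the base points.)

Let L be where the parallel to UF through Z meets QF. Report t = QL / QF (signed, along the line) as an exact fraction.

Work in coordinates with Q = (0, 0), U = (1, 0), C = (0, 1), F = (5, 2).
1. H is where the line through U parallel to QF meets line CQ ⇒ H = (0, -2/5)
2. Z is the midpoint of HU ⇒ Z = (1/2, -1/5)
through Z parallel to UF: direction (4, 2); meets QF at L = (9/2, 9/5)
L = Q + t·(F−Q) with t = 9/10

t = 9/10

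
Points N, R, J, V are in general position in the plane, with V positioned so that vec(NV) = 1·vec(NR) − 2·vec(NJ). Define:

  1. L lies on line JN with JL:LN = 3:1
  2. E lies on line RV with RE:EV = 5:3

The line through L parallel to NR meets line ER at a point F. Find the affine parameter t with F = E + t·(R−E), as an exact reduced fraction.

Work in coordinates with N = (0, 0), R = (1, 0), J = (0, 1), V = (1, -2).
1. L lies on line JN with JL:LN = 3:1 ⇒ L = (0, 1/4)
2. E lies on line RV with RE:EV = 5:3 ⇒ E = (1, -5/4)
through L parallel to NR: direction (1, 0); meets ER at F = (1, 1/4)
F = E + t·(R−E) with t = 6/5

t = 6/5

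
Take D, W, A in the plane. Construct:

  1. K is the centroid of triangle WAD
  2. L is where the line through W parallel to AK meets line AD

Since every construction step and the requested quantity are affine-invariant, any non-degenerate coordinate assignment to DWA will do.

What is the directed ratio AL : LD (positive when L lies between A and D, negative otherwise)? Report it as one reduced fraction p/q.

AL:LD = -1/2

Work in coordinates with D = (0, 0), W = (1, 0), A = (0, 1).
1. K is the centroid of triangle WAD ⇒ K = (1/3, 1/3)
2. L is where the line through W parallel to AK meets line AD ⇒ L = (0, 2)
L = A + t·(D−A) with t = -1, so AL:LD = t:(1−t) = -1:2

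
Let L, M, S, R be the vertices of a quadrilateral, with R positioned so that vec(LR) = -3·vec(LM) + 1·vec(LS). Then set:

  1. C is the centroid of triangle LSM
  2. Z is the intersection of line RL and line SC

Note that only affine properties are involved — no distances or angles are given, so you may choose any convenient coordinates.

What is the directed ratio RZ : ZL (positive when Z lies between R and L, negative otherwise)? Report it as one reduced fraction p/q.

Set L = (0, 0), M = (1, 0), S = (0, 1), R = (-3, 1); any affine frame gives the same invariant.
1. C is the centroid of triangle LSM ⇒ C = (1/3, 1/3)
2. Z is the intersection of line RL and line SC ⇒ Z = (3/5, -1/5)
Z = R + t·(L−R) with t = 6/5, so RZ:ZL = t:(1−t) = 6/5:-1/5

RZ:ZL = -6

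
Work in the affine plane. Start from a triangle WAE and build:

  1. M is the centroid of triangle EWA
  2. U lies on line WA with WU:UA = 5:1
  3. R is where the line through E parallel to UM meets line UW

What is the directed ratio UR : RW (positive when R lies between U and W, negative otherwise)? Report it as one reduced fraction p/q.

Work in coordinates with W = (0, 0), A = (1, 0), E = (0, 1).
1. M is the centroid of triangle EWA ⇒ M = (1/3, 1/3)
2. U lies on line WA with WU:UA = 5:1 ⇒ U = (5/6, 0)
3. R is where the line through E parallel to UM meets line UW ⇒ R = (3/2, 0)
R = U + t·(W−U) with t = -4/5, so UR:RW = t:(1−t) = -4/5:9/5

UR:RW = -4/9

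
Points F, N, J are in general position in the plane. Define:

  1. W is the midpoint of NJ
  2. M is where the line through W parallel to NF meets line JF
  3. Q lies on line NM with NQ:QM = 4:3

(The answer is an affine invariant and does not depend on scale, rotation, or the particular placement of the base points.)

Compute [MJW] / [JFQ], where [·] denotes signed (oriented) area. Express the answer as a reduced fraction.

[MJW]:[JFQ] = -7/12

Assign F = (0, 0), N = (1, 0), J = (0, 1) — the answer is frame-independent, so this choice is without loss of generality.
1. W is the midpoint of NJ ⇒ W = (1/2, 1/2)
2. M is where the line through W parallel to NF meets line JF ⇒ M = (0, 1/2)
3. Q lies on line NM with NQ:QM = 4:3 ⇒ Q = (3/7, 2/7)
2·[MJW] = -1/4, 2·[JFQ] = 3/7
[MJW]:[JFQ] = -1/4:3/7 = -7/12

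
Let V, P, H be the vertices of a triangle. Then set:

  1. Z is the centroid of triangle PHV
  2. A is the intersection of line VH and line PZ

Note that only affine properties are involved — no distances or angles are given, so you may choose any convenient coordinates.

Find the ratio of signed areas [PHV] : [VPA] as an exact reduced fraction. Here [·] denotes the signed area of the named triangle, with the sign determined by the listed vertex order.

[PHV]:[VPA] = 2

Choose coordinates V = (0, 0), P = (1, 0), H = (0, 1).
1. Z is the centroid of triangle PHV ⇒ Z = (1/3, 1/3)
2. A is the intersection of line VH and line PZ ⇒ A = (0, 1/2)
2·[PHV] = 1, 2·[VPA] = 1/2
[PHV]:[VPA] = 1:1/2 = 2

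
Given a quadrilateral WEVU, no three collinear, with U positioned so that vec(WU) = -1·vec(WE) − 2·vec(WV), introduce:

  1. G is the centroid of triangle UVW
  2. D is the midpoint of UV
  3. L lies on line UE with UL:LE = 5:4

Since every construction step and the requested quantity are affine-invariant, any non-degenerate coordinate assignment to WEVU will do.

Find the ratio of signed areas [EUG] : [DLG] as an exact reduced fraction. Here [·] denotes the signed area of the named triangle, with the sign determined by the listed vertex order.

[EUG]:[DLG] = -12

Assign W = (0, 0), E = (1, 0), V = (0, 1), U = (-1, -2) — the answer is frame-independent, so this choice is without loss of generality.
1. G is the centroid of triangle UVW ⇒ G = (-1/3, -1/3)
2. D is the midpoint of UV ⇒ D = (-1/2, -1/2)
3. L lies on line UE with UL:LE = 5:4 ⇒ L = (1/9, -8/9)
2·[EUG] = -2, 2·[DLG] = 1/6
[EUG]:[DLG] = -2:1/6 = -12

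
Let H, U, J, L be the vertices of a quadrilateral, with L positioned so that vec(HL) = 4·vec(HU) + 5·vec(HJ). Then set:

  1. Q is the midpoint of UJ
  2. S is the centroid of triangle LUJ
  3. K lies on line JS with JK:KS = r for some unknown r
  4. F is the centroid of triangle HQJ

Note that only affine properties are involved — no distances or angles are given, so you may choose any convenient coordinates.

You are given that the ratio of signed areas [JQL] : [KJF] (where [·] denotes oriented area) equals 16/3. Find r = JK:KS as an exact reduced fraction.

r = 3

Assign H = (0, 0), U = (1, 0), J = (0, 1), L = (4, 5) — the answer is frame-independent, so this choice is without loss of generality.
1. Q is the midpoint of UJ ⇒ Q = (1/2, 1/2)
2. S is the centroid of triangle LUJ ⇒ S = (5/3, 2)
3. With JK:KS = r, write λ = r/(r+1) so K = J + λ·(S−J); K is affine-linear in λ
4. F is the centroid of triangle HQJ ⇒ F = (1/6, 1/2)
Every point depending on K is an affine combination of K and λ-independent points, so each such coordinate is linear in λ; the λ² term in each signed area is a multiple of (S−J)×(S−J) = 0, so 2·[JQL] and 2·[KJF] are each linear in λ. Evaluating at λ=0 and λ=1:
  2·[JQL] = 4,   2·[KJF] = λ
So [JQL]:[KJF] = (4) / (λ). Setting this equal to 16/3:
  4 = 16/3·(λ)  ⇒  λ = 3/4
Then r = λ/(1−λ) = (3/4)/(1/4) = 3. Check: with r = 3, K = (5/4, 7/4) and [JQL]:[KJF] = 16/3 as required.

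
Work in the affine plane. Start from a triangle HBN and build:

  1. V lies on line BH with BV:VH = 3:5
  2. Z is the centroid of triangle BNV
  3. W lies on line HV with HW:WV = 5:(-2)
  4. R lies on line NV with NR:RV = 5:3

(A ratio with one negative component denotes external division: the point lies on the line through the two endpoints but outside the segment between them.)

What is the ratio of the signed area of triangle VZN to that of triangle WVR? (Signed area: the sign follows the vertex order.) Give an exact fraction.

Work in coordinates with H = (0, 0), B = (1, 0), N = (0, 1).
1. V lies on line BH with BV:VH = 3:5 ⇒ V = (5/8, 0)
2. Z is the centroid of triangle BNV ⇒ Z = (13/24, 1/3)
3. W lies on line HV with HW:WV = 5:(-2) ⇒ W = (25/24, 0)
4. R lies on line NV with NR:RV = 5:3 ⇒ R = (25/64, 3/8)
2·[VZN] = 1/8, 2·[WVR] = -5/32
[VZN]:[WVR] = 1/8:-5/32 = -4/5

[VZN]:[WVR] = -4/5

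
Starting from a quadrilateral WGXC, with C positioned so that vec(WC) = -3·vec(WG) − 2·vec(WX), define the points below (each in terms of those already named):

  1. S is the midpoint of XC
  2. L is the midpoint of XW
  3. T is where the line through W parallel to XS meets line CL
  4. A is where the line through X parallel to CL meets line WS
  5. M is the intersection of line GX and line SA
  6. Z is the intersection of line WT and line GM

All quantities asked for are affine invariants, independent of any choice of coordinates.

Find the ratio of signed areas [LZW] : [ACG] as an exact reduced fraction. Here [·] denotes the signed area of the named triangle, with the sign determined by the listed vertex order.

Choose coordinates W = (0, 0), G = (1, 0), X = (0, 1), C = (-3, -2).
1. S is the midpoint of XC ⇒ S = (-3/2, -1/2)
2. L is the midpoint of XW ⇒ L = (0, 1/2)
3. T is where the line through W parallel to XS meets line CL ⇒ T = (3, 3)
4. A is where the line through X parallel to CL meets line WS ⇒ A = (-2, -2/3)
5. M is the intersection of line GX and line SA ⇒ M = (3/4, 1/4)
6. Z is the intersection of line WT and line GM ⇒ Z = (1/2, 1/2)
2·[LZW] = -1/4, 2·[ACG] = 10/3
[LZW]:[ACG] = -1/4:10/3 = -3/40

[LZW]:[ACG] = -3/40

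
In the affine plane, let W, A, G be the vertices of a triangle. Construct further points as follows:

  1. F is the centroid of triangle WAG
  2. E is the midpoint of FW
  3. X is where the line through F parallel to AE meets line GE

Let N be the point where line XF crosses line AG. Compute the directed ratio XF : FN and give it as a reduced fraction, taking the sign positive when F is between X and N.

Assign W = (0, 0), A = (1, 0), G = (0, 1) — the answer is frame-independent, so this choice is without loss of generality.
1. F is the centroid of triangle WAG ⇒ F = (1/3, 1/3)
2. E is the midpoint of FW ⇒ E = (1/6, 1/6)
3. X is where the line through F parallel to AE meets line GE ⇒ X = (1/8, 3/8)
line XF meets AG at N = (3/4, 1/4)
F = X + t·(N−X) with t = 1/3, so XF:FN = 1/3:2/3

XF:FN = 1/2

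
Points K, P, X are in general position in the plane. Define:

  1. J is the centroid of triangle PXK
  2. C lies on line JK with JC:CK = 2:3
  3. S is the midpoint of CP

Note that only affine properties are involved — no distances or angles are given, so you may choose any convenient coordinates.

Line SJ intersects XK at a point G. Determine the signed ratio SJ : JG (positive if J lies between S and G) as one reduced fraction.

SJ:JG = 4/5

Choose coordinates K = (0, 0), P = (1, 0), X = (0, 1).
1. J is the centroid of triangle PXK ⇒ J = (1/3, 1/3)
2. C lies on line JK with JC:CK = 2:3 ⇒ C = (1/5, 1/5)
3. S is the midpoint of CP ⇒ S = (3/5, 1/10)
line SJ meets XK at G = (0, 5/8)
J = S + t·(G−S) with t = 4/9, so SJ:JG = 4/9:5/9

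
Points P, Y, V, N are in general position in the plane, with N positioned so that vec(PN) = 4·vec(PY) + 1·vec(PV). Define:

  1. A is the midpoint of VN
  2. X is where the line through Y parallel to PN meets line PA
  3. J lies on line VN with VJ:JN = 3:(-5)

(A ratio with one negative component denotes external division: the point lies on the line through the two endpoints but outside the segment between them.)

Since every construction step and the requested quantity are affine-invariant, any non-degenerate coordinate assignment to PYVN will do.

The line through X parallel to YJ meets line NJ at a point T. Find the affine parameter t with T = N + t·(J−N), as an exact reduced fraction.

Choose coordinates P = (0, 0), Y = (1, 0), V = (0, 1), N = (4, 1).
1. A is the midpoint of VN ⇒ A = (2, 1)
2. X is where the line through Y parallel to PN meets line PA ⇒ X = (-1, -1/2)
3. J lies on line VN with VJ:JN = 3:(-5) ⇒ J = (-6, 1)
through X parallel to YJ: direction (-7, 1); meets NJ at T = (-23/2, 1)
T = N + t·(J−N) with t = 31/20

t = 31/20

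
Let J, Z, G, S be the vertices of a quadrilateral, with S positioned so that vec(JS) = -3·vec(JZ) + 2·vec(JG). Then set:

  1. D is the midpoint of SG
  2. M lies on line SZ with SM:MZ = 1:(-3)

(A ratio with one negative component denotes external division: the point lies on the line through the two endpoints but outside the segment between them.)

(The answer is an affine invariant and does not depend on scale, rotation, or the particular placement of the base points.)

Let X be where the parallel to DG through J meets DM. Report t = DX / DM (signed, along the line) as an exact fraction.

Choose coordinates J = (0, 0), Z = (1, 0), G = (0, 1), S = (-3, 2).
1. D is the midpoint of SG ⇒ D = (-3/2, 3/2)
2. M lies on line SZ with SM:MZ = 1:(-3) ⇒ M = (-5, 3)
through J parallel to DG: direction (3/2, -1/2); meets DM at X = (9, -3)
X = D + t·(M−D) with t = -3

t = -3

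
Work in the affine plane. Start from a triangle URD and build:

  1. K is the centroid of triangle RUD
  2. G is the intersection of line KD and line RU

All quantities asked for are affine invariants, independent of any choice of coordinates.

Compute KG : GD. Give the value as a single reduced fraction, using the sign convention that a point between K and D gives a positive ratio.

Set U = (0, 0), R = (1, 0), D = (0, 1); any affine frame gives the same invariant.
1. K is the centroid of triangle RUD ⇒ K = (1/3, 1/3)
2. G is the intersection of line KD and line RU ⇒ G = (1/2, 0)
G = K + t·(D−K) with t = -1/2, so KG:GD = t:(1−t) = -1/2:3/2

KG:GD = -1/3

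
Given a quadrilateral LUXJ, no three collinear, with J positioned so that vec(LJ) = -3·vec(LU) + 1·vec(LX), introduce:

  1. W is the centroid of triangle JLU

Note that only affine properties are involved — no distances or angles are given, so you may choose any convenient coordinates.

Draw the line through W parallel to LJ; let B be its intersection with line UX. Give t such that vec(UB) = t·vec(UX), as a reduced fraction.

t = -1/3

Work in coordinates with L = (0, 0), U = (1, 0), X = (0, 1), J = (-3, 1).
1. W is the centroid of triangle JLU ⇒ W = (-2/3, 1/3)
through W parallel to LJ: direction (-3, 1); meets UX at B = (4/3, -1/3)
B = U + t·(X−U) with t = -1/3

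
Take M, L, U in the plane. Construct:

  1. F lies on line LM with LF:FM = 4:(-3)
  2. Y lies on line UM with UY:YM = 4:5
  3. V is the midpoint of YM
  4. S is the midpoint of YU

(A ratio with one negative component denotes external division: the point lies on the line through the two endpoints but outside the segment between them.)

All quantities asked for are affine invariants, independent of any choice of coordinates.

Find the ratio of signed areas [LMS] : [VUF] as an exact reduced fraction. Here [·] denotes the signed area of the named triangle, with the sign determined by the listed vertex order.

[LMS]:[VUF] = -14/39

Choose coordinates M = (0, 0), L = (1, 0), U = (0, 1).
1. F lies on line LM with LF:FM = 4:(-3) ⇒ F = (-3, 0)
2. Y lies on line UM with UY:YM = 4:5 ⇒ Y = (0, 5/9)
3. V is the midpoint of YM ⇒ V = (0, 5/18)
4. S is the midpoint of YU ⇒ S = (0, 7/9)
2·[LMS] = -7/9, 2·[VUF] = 13/6
[LMS]:[VUF] = -7/9:13/6 = -14/39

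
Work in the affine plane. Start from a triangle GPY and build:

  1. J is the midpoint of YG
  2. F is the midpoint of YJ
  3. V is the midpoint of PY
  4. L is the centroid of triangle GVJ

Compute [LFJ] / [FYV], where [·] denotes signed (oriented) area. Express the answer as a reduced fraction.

[LFJ]:[FYV] = -1/3

Set G = (0, 0), P = (1, 0), Y = (0, 1); any affine frame gives the same invariant.
1. J is the midpoint of YG ⇒ J = (0, 1/2)
2. F is the midpoint of YJ ⇒ F = (0, 3/4)
3. V is the midpoint of PY ⇒ V = (1/2, 1/2)
4. L is the centroid of triangle GVJ ⇒ L = (1/6, 1/3)
2·[LFJ] = 1/24, 2·[FYV] = -1/8
[LFJ]:[FYV] = 1/24:-1/8 = -1/3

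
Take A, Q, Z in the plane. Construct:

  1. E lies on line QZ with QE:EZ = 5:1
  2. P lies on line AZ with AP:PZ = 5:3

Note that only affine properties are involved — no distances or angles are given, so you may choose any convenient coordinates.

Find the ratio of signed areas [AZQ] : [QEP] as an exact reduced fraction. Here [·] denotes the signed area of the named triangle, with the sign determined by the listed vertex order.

Assign A = (0, 0), Q = (1, 0), Z = (0, 1) — the answer is frame-independent, so this choice is without loss of generality.
1. E lies on line QZ with QE:EZ = 5:1 ⇒ E = (1/6, 5/6)
2. P lies on line AZ with AP:PZ = 5:3 ⇒ P = (0, 5/8)
2·[AZQ] = -1, 2·[QEP] = 5/16
[AZQ]:[QEP] = -1:5/16 = -16/5

[AZQ]:[QEP] = -16/5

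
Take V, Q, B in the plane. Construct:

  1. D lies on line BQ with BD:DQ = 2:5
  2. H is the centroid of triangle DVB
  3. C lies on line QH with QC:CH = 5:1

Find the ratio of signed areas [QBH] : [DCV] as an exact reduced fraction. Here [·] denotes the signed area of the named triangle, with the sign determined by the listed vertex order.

Choose coordinates V = (0, 0), Q = (1, 0), B = (0, 1).
1. D lies on line BQ with BD:DQ = 2:5 ⇒ D = (2/7, 5/7)
2. H is the centroid of triangle DVB ⇒ H = (2/21, 4/7)
3. C lies on line QH with QC:CH = 5:1 ⇒ C = (31/126, 10/21)
2·[QBH] = 1/3, 2·[DCV] = -5/126
[QBH]:[DCV] = 1/3:-5/126 = -42/5

[QBH]:[DCV] = -42/5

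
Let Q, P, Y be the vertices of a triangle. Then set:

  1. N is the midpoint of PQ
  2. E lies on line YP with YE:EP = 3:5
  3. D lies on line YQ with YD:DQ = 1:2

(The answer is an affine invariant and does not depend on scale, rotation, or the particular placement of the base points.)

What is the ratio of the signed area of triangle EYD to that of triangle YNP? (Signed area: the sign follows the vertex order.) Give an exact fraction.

[EYD]:[YNP] = 1/4

Set Q = (0, 0), P = (1, 0), Y = (0, 1); any affine frame gives the same invariant.
1. N is the midpoint of PQ ⇒ N = (1/2, 0)
2. E lies on line YP with YE:EP = 3:5 ⇒ E = (3/8, 5/8)
3. D lies on line YQ with YD:DQ = 1:2 ⇒ D = (0, 2/3)
2·[EYD] = 1/8, 2·[YNP] = 1/2
[EYD]:[YNP] = 1/8:1/2 = 1/4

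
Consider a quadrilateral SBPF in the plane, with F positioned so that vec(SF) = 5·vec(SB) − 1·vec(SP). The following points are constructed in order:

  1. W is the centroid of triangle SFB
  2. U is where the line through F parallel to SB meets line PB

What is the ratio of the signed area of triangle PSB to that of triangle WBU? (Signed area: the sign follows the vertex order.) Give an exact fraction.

Work in coordinates with S = (0, 0), B = (1, 0), P = (0, 1), F = (5, -1).
1. W is the centroid of triangle SFB ⇒ W = (2, -1/3)
2. U is where the line through F parallel to SB meets line PB ⇒ U = (2, -1)
2·[PSB] = 1, 2·[WBU] = 2/3
[PSB]:[WBU] = 1:2/3 = 3/2

[PSB]:[WBU] = 3/2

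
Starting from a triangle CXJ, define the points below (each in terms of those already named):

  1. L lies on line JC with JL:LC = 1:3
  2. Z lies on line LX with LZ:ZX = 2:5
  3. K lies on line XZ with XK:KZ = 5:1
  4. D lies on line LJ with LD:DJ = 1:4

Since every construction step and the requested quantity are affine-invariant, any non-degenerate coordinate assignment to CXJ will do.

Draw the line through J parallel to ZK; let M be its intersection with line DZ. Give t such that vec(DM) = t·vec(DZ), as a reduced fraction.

t = -4

Choose coordinates C = (0, 0), X = (1, 0), J = (0, 1).
1. L lies on line JC with JL:LC = 1:3 ⇒ L = (0, 3/4)
2. Z lies on line LX with LZ:ZX = 2:5 ⇒ Z = (2/7, 15/28)
3. K lies on line XZ with XK:KZ = 5:1 ⇒ K = (17/42, 25/56)
4. D lies on line LJ with LD:DJ = 1:4 ⇒ D = (0, 4/5)
through J parallel to ZK: direction (5/42, -5/56); meets DZ at M = (-8/7, 13/7)
M = D + t·(Z−D) with t = -4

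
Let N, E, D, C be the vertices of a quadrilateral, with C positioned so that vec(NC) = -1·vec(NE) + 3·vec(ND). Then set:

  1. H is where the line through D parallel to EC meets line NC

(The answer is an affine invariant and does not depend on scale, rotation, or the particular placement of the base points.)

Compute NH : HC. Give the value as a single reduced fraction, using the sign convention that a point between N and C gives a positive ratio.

Work in coordinates with N = (0, 0), E = (1, 0), D = (0, 1), C = (-1, 3).
1. H is where the line through D parallel to EC meets line NC ⇒ H = (-2/3, 2)
H = N + t·(C−N) with t = 2/3, so NH:HC = t:(1−t) = 2/3:1/3

NH:HC = 2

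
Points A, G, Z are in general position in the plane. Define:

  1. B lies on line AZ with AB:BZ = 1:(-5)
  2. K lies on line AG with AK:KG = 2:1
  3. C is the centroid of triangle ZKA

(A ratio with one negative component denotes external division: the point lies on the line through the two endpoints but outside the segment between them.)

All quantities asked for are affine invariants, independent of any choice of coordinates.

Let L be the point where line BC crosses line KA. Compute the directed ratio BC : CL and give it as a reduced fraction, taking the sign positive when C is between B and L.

BC:CL = -7/4

Set A = (0, 0), G = (1, 0), Z = (0, 1); any affine frame gives the same invariant.
1. B lies on line AZ with AB:BZ = 1:(-5) ⇒ B = (0, -1/4)
2. K lies on line AG with AK:KG = 2:1 ⇒ K = (2/3, 0)
3. C is the centroid of triangle ZKA ⇒ C = (2/9, 1/3)
line BC meets KA at L = (2/21, 0)
C = B + t·(L−B) with t = 7/3, so BC:CL = 7/3:-4/3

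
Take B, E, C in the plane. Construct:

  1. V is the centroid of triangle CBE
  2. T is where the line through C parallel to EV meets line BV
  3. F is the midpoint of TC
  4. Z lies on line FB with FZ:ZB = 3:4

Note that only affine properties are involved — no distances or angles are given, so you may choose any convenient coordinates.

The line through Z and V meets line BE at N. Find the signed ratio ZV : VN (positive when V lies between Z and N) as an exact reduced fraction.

ZV:VN = 3/7

Assign B = (0, 0), E = (1, 0), C = (0, 1) — the answer is frame-independent, so this choice is without loss of generality.
1. V is the centroid of triangle CBE ⇒ V = (1/3, 1/3)
2. T is where the line through C parallel to EV meets line BV ⇒ T = (2/3, 2/3)
3. F is the midpoint of TC ⇒ F = (1/3, 5/6)
4. Z lies on line FB with FZ:ZB = 3:4 ⇒ Z = (4/21, 10/21)
line ZV meets BE at N = (2/3, 0)
V = Z + t·(N−Z) with t = 3/10, so ZV:VN = 3/10:7/10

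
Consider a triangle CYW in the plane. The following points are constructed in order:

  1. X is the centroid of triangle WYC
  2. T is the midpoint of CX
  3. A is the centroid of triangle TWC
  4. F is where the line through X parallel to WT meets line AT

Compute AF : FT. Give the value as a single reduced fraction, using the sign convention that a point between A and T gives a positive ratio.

AF:FT = -4/3

Work in coordinates with C = (0, 0), Y = (1, 0), W = (0, 1).
1. X is the centroid of triangle WYC ⇒ X = (1/3, 1/3)
2. T is the midpoint of CX ⇒ T = (1/6, 1/6)
3. A is the centroid of triangle TWC ⇒ A = (1/18, 7/18)
4. F is where the line through X parallel to WT meets line AT ⇒ F = (1/2, -1/2)
F = A + t·(T−A) with t = 4, so AF:FT = t:(1−t) = 4:-3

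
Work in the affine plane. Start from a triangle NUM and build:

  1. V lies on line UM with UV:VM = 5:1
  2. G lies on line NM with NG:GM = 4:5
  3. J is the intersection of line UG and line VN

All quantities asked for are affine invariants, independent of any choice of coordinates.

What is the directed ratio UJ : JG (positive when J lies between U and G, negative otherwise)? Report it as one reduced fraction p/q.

UJ:JG = 45/4

Work in coordinates with N = (0, 0), U = (1, 0), M = (0, 1).
1. V lies on line UM with UV:VM = 5:1 ⇒ V = (1/6, 5/6)
2. G lies on line NM with NG:GM = 4:5 ⇒ G = (0, 4/9)
3. J is the intersection of line UG and line VN ⇒ J = (4/49, 20/49)
J = U + t·(G−U) with t = 45/49, so UJ:JG = t:(1−t) = 45/49:4/49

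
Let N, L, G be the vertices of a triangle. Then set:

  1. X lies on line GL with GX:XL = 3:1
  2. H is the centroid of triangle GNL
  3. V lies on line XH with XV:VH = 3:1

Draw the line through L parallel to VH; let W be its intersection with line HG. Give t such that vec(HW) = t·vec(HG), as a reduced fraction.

Set N = (0, 0), L = (1, 0), G = (0, 1); any affine frame gives the same invariant.
1. X lies on line GL with GX:XL = 3:1 ⇒ X = (3/4, 1/4)
2. H is the centroid of triangle GNL ⇒ H = (1/3, 1/3)
3. V lies on line XH with XV:VH = 3:1 ⇒ V = (7/16, 5/16)
through L parallel to VH: direction (-5/48, 1/48); meets HG at W = (4/9, 1/9)
W = H + t·(G−H) with t = -1/3

t = -1/3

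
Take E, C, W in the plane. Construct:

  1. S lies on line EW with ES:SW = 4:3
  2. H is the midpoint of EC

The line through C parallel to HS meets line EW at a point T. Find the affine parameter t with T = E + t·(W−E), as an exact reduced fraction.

Work in coordinates with E = (0, 0), C = (1, 0), W = (0, 1).
1. S lies on line EW with ES:SW = 4:3 ⇒ S = (0, 4/7)
2. H is the midpoint of EC ⇒ H = (1/2, 0)
through C parallel to HS: direction (-1/2, 4/7); meets EW at T = (0, 8/7)
T = E + t·(W−E) with t = 8/7

t = 8/7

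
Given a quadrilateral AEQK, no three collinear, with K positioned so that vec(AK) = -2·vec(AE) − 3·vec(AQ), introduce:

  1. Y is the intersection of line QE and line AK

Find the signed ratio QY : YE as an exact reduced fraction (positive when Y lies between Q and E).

QY:YE = 2/3

Choose coordinates A = (0, 0), E = (1, 0), Q = (0, 1), K = (-2, -3).
1. Y is the intersection of line QE and line AK ⇒ Y = (2/5, 3/5)
Y = Q + t·(E−Q) with t = 2/5, so QY:YE = t:(1−t) = 2/5:3/5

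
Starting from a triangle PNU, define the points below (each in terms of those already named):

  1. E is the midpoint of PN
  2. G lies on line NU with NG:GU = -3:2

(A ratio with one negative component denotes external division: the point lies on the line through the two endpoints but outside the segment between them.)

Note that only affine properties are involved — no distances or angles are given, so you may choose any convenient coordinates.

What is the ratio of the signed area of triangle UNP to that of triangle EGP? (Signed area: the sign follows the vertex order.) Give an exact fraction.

[UNP]:[EGP] = -2/3

Work in coordinates with P = (0, 0), N = (1, 0), U = (0, 1).
1. E is the midpoint of PN ⇒ E = (1/2, 0)
2. G lies on line NU with NG:GU = -3:2 ⇒ G = (-2, 3)
2·[UNP] = -1, 2·[EGP] = 3/2
[UNP]:[EGP] = -1:3/2 = -2/3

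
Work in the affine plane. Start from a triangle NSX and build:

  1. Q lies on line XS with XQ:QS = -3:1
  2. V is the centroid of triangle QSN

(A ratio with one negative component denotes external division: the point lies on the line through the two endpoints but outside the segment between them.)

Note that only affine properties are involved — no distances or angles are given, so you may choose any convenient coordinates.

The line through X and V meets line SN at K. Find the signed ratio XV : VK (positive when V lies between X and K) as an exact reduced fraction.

Assign N = (0, 0), S = (1, 0), X = (0, 1) — the answer is frame-independent, so this choice is without loss of generality.
1. Q lies on line XS with XQ:QS = -3:1 ⇒ Q = (3/2, -1/2)
2. V is the centroid of triangle QSN ⇒ V = (5/6, -1/6)
line XV meets SN at K = (5/7, 0)
V = X + t·(K−X) with t = 7/6, so XV:VK = 7/6:-1/6

XV:VK = -7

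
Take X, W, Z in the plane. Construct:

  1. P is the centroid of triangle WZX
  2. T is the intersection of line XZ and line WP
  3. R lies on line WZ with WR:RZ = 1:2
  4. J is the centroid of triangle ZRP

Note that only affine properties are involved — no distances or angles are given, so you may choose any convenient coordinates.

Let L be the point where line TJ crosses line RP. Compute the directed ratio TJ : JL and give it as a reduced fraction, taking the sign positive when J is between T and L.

Work in coordinates with X = (0, 0), W = (1, 0), Z = (0, 1).
1. P is the centroid of triangle WZX ⇒ P = (1/3, 1/3)
2. T is the intersection of line XZ and line WP ⇒ T = (0, 1/2)
3. R lies on line WZ with WR:RZ = 1:2 ⇒ R = (2/3, 1/3)
4. J is the centroid of triangle ZRP ⇒ J = (1/3, 5/9)
line TJ meets RP at L = (-1, 1/3)
J = T + t·(L−T) with t = -1/3, so TJ:JL = -1/3:4/3

TJ:JL = -1/4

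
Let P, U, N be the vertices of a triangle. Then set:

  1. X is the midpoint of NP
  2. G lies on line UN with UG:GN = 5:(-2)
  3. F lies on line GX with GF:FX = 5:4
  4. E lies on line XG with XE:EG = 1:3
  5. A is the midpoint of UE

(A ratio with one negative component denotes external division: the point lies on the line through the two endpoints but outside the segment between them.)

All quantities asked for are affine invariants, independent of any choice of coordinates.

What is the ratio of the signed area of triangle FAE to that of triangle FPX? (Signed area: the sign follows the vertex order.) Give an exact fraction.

[FAE]:[FPX] = -35/64

Work in coordinates with P = (0, 0), U = (1, 0), N = (0, 1).
1. X is the midpoint of NP ⇒ X = (0, 1/2)
2. G lies on line UN with UG:GN = 5:(-2) ⇒ G = (-2/3, 5/3)
3. F lies on line GX with GF:FX = 5:4 ⇒ F = (-8/27, 55/54)
4. E lies on line XG with XE:EG = 1:3 ⇒ E = (-1/6, 19/24)
5. A is the midpoint of UE ⇒ A = (5/12, 19/48)
2·[FAE] = -35/432, 2·[FPX] = 4/27
[FAE]:[FPX] = -35/432:4/27 = -35/64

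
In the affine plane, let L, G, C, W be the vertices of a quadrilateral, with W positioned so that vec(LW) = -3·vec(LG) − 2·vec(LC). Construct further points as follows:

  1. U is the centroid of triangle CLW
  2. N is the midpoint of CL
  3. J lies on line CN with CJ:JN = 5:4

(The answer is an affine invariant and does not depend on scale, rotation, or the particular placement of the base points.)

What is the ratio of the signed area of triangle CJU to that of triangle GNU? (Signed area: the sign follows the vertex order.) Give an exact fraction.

Set L = (0, 0), G = (1, 0), C = (0, 1), W = (-3, -2); any affine frame gives the same invariant.
1. U is the centroid of triangle CLW ⇒ U = (-1, -1/3)
2. N is the midpoint of CL ⇒ N = (0, 1/2)
3. J lies on line CN with CJ:JN = 5:4 ⇒ J = (0, 13/18)
2·[CJU] = -5/18, 2·[GNU] = 4/3
[CJU]:[GNU] = -5/18:4/3 = -5/24

[CJU]:[GNU] = -5/24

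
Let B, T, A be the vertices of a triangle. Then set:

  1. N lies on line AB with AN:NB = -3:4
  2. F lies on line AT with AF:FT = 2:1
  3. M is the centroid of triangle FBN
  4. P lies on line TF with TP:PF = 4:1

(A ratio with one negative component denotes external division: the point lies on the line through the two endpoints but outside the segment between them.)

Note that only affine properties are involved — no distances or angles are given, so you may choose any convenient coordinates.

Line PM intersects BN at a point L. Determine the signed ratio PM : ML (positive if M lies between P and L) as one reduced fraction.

PM:ML = 23/10

Set B = (0, 0), T = (1, 0), A = (0, 1); any affine frame gives the same invariant.
1. N lies on line AB with AN:NB = -3:4 ⇒ N = (0, 4)
2. F lies on line AT with AF:FT = 2:1 ⇒ F = (2/3, 1/3)
3. M is the centroid of triangle FBN ⇒ M = (2/9, 13/9)
4. P lies on line TF with TP:PF = 4:1 ⇒ P = (11/15, 4/15)
line PM meets BN at L = (0, 45/23)
M = P + t·(L−P) with t = 23/33, so PM:ML = 23/33:10/33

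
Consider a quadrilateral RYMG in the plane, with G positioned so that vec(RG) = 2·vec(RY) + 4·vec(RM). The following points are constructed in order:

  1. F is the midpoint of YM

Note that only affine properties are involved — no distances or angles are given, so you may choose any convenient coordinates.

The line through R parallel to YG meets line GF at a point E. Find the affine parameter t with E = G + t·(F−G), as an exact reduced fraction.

t = 8/5

Work in coordinates with R = (0, 0), Y = (1, 0), M = (0, 1), G = (2, 4).
1. F is the midpoint of YM ⇒ F = (1/2, 1/2)
through R parallel to YG: direction (1, 4); meets GF at E = (-2/5, -8/5)
E = G + t·(F−G) with t = 8/5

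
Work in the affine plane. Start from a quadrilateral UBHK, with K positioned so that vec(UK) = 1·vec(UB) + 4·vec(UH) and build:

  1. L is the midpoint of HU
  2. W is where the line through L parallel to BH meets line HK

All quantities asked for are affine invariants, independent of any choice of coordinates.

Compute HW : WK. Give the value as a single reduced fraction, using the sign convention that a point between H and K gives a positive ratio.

HW:WK = -1/9

Set U = (0, 0), B = (1, 0), H = (0, 1), K = (1, 4); any affine frame gives the same invariant.
1. L is the midpoint of HU ⇒ L = (0, 1/2)
2. W is where the line through L parallel to BH meets line HK ⇒ W = (-1/8, 5/8)
W = H + t·(K−H) with t = -1/8, so HW:WK = t:(1−t) = -1/8:9/8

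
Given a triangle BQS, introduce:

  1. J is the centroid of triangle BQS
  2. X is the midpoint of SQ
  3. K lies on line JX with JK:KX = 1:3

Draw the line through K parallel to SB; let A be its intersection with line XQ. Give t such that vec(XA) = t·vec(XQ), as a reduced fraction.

Assign B = (0, 0), Q = (1, 0), S = (0, 1) — the answer is frame-independent, so this choice is without loss of generality.
1. J is the centroid of triangle BQS ⇒ J = (1/3, 1/3)
2. X is the midpoint of SQ ⇒ X = (1/2, 1/2)
3. K lies on line JX with JK:KX = 1:3 ⇒ K = (3/8, 3/8)
through K parallel to SB: direction (0, -1); meets XQ at A = (3/8, 5/8)
A = X + t·(Q−X) with t = -1/4

t = -1/4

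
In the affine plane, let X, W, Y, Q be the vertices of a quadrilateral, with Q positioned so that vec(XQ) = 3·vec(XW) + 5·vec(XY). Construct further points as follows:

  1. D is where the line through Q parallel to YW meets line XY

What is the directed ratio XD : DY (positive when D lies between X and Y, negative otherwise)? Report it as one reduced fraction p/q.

Assign X = (0, 0), W = (1, 0), Y = (0, 1), Q = (3, 5) — the answer is frame-independent, so this choice is without loss of generality.
1. D is where the line through Q parallel to YW meets line XY ⇒ D = (0, 8)
D = X + t·(Y−X) with t = 8, so XD:DY = t:(1−t) = 8:-7

XD:DY = -8/7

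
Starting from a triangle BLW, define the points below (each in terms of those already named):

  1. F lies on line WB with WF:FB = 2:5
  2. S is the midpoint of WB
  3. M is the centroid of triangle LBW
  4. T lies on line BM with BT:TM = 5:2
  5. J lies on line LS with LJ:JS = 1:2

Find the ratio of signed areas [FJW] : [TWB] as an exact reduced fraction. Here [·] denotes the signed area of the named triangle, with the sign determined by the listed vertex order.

[FJW]:[TWB] = 4/5

Assign B = (0, 0), L = (1, 0), W = (0, 1) — the answer is frame-independent, so this choice is without loss of generality.
1. F lies on line WB with WF:FB = 2:5 ⇒ F = (0, 5/7)
2. S is the midpoint of WB ⇒ S = (0, 1/2)
3. M is the centroid of triangle LBW ⇒ M = (1/3, 1/3)
4. T lies on line BM with BT:TM = 5:2 ⇒ T = (5/21, 5/21)
5. J lies on line LS with LJ:JS = 1:2 ⇒ J = (2/3, 1/6)
2·[FJW] = 4/21, 2·[TWB] = 5/21
[FJW]:[TWB] = 4/21:5/21 = 4/5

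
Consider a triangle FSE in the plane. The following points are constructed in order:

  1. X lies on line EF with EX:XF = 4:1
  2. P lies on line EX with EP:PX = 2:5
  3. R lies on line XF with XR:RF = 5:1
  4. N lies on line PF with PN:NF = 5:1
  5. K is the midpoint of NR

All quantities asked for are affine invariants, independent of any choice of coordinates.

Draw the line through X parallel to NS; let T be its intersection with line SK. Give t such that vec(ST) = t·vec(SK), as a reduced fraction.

t = -3/2

Work in coordinates with F = (0, 0), S = (1, 0), E = (0, 1).
1. X lies on line EF with EX:XF = 4:1 ⇒ X = (0, 1/5)
2. P lies on line EX with EP:PX = 2:5 ⇒ P = (0, 27/35)
3. R lies on line XF with XR:RF = 5:1 ⇒ R = (0, 1/30)
4. N lies on line PF with PN:NF = 5:1 ⇒ N = (0, 9/70)
5. K is the midpoint of NR ⇒ K = (0, 17/210)
through X parallel to NS: direction (1, -9/70); meets SK at T = (5/2, -17/140)
T = S + t·(K−S) with t = -3/2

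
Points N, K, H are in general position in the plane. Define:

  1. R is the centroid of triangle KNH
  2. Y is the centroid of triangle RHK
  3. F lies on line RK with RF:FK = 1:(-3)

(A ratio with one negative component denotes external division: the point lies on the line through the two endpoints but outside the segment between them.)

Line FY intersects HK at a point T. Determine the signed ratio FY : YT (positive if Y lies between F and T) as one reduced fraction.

Work in coordinates with N = (0, 0), K = (1, 0), H = (0, 1).
1. R is the centroid of triangle KNH ⇒ R = (1/3, 1/3)
2. Y is the centroid of triangle RHK ⇒ Y = (4/9, 4/9)
3. F lies on line RK with RF:FK = 1:(-3) ⇒ F = (0, 1/2)
line FY meets HK at T = (4/7, 3/7)
Y = F + t·(T−F) with t = 7/9, so FY:YT = 7/9:2/9

FY:YT = 7/2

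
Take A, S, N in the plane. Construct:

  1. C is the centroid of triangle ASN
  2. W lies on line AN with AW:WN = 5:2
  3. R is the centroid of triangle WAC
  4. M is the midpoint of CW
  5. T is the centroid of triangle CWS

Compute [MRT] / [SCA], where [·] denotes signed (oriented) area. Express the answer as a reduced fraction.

[MRT]:[SCA] = 11/63

Work in coordinates with A = (0, 0), S = (1, 0), N = (0, 1).
1. C is the centroid of triangle ASN ⇒ C = (1/3, 1/3)
2. W lies on line AN with AW:WN = 5:2 ⇒ W = (0, 5/7)
3. R is the centroid of triangle WAC ⇒ R = (1/9, 22/63)
4. M is the midpoint of CW ⇒ M = (1/6, 11/21)
5. T is the centroid of triangle CWS ⇒ T = (4/9, 22/63)
2·[MRT] = 11/189, 2·[SCA] = 1/3
[MRT]:[SCA] = 11/189:1/3 = 11/63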